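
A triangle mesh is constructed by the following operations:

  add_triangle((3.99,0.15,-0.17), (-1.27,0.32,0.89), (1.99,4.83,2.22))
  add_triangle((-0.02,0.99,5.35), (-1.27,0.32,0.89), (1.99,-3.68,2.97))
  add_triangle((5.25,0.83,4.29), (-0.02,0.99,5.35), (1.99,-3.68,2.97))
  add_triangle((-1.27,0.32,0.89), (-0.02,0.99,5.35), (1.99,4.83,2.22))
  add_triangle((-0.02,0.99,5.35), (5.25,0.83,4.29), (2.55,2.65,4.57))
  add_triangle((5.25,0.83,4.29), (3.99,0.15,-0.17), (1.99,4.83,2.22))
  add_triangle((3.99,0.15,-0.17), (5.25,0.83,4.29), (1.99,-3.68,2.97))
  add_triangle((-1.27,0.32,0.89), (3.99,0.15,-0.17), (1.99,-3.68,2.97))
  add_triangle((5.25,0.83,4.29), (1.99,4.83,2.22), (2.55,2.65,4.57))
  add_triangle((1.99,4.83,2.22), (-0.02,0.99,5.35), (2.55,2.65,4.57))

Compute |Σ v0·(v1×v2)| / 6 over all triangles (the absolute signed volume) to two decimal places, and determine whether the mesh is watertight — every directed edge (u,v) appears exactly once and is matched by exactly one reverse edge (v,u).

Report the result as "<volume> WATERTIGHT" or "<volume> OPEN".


74.58 WATERTIGHT

Per-triangle v0·(v1×v2)/6:
  t1: -2.0796
  t2: +4.5000
  t3: +19.9247
  t4: +5.2680
  t5: +8.3896
  t6: +13.3035
  t7: +12.5556
  t8: -2.8342
  t9: +8.6557
  t10: +6.9005
Σ = +74.5838 → |volume| = 74.58

Directed edges: 30 total, each appears once with its reverse present → watertight.


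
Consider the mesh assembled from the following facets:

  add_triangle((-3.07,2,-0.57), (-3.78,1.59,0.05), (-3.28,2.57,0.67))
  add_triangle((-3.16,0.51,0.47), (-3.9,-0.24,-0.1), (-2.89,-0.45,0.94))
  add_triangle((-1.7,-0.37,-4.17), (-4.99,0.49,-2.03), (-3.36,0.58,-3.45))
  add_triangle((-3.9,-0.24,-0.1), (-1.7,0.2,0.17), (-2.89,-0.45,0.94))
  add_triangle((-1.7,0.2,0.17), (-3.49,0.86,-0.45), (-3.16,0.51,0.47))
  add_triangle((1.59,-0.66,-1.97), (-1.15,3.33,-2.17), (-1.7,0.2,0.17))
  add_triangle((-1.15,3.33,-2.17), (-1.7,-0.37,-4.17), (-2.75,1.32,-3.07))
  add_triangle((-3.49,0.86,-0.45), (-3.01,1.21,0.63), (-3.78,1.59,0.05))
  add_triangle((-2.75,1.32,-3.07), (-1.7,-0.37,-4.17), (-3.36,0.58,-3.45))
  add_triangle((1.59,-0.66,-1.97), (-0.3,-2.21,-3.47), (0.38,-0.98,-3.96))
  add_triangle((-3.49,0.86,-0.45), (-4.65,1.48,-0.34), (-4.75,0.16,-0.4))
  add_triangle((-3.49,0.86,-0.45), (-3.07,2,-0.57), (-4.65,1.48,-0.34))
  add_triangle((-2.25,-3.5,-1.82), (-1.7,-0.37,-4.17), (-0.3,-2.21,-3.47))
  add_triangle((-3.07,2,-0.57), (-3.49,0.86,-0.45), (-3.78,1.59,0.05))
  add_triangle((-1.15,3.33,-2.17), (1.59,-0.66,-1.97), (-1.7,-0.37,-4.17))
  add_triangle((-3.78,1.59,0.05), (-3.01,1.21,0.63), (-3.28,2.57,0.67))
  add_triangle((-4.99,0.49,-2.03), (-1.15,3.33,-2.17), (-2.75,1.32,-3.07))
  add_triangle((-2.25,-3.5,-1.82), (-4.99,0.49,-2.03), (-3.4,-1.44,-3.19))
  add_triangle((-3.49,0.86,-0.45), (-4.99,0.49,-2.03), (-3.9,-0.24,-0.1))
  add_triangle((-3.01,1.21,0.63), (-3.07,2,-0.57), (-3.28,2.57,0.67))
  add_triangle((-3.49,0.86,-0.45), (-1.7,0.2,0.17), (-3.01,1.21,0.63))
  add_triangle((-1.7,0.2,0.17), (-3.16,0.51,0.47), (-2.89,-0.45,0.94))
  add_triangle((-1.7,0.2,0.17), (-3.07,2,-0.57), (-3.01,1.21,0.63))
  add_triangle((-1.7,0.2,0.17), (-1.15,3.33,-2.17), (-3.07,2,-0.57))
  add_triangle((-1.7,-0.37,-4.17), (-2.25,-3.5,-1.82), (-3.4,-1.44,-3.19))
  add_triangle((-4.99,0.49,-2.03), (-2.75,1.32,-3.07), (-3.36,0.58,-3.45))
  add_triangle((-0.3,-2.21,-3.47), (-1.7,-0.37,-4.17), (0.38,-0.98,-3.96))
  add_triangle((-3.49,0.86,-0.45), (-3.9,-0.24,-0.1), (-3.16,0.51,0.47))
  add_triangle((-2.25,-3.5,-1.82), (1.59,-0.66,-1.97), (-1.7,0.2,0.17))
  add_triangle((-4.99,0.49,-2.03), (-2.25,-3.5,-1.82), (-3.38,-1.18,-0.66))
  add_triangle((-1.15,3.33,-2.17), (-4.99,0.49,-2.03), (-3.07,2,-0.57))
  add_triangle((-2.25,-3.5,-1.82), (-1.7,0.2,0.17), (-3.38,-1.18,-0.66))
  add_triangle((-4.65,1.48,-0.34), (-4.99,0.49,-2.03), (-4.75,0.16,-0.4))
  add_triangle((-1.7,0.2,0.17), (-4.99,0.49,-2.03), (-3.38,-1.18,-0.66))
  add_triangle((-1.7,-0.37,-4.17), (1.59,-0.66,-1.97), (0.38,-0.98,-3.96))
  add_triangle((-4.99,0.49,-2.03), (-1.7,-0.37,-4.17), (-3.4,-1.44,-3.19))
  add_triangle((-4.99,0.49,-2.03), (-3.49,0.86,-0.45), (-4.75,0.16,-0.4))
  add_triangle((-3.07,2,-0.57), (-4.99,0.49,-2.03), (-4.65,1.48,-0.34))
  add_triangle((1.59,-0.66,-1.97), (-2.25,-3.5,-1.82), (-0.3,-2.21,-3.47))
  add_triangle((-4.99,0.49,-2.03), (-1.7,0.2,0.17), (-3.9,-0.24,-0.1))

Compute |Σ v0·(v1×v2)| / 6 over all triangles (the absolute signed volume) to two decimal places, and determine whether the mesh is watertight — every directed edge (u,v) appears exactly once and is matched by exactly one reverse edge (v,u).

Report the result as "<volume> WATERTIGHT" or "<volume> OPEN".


Per-triangle v0·(v1×v2)/6:
  t1: +0.7376
  t2: +0.5618
  t3: +1.6536
  t4: -0.2386
  t5: -0.0509
  t6: -1.9454
  t7: +3.3748
  t8: +0.2436
  t9: +1.2392
  t10: +1.3215
  t11: -0.1939
  t12: -0.2216
  t13: +4.5798
  t14: +0.4554
  t15: +5.7693
  t16: +0.4647
  t17: +3.7343
  t18: +4.2568
  t19: +1.1420
  t20: -0.7549
  t21: +0.2357
  t22: -0.0600
  t23: -0.3654
  t24: -0.2672
  t25: +3.6589
  t26: +1.4132
  t27: +2.1495
  t28: +0.5500
  t29: -1.6577
  t30: +3.3503
  t31: +4.2210
  t32: +0.1504
  t33: +1.6997
  t34: +1.1030
  t35: +0.3730
  t36: +4.3248
  t37: -0.9064
  t38: +1.6141
  t39: +1.6634
  t40: -0.4873
Σ = +48.8920 → |volume| = 48.89

Directed edges: 120 total, each appears once with its reverse present → watertight.

48.89 WATERTIGHT


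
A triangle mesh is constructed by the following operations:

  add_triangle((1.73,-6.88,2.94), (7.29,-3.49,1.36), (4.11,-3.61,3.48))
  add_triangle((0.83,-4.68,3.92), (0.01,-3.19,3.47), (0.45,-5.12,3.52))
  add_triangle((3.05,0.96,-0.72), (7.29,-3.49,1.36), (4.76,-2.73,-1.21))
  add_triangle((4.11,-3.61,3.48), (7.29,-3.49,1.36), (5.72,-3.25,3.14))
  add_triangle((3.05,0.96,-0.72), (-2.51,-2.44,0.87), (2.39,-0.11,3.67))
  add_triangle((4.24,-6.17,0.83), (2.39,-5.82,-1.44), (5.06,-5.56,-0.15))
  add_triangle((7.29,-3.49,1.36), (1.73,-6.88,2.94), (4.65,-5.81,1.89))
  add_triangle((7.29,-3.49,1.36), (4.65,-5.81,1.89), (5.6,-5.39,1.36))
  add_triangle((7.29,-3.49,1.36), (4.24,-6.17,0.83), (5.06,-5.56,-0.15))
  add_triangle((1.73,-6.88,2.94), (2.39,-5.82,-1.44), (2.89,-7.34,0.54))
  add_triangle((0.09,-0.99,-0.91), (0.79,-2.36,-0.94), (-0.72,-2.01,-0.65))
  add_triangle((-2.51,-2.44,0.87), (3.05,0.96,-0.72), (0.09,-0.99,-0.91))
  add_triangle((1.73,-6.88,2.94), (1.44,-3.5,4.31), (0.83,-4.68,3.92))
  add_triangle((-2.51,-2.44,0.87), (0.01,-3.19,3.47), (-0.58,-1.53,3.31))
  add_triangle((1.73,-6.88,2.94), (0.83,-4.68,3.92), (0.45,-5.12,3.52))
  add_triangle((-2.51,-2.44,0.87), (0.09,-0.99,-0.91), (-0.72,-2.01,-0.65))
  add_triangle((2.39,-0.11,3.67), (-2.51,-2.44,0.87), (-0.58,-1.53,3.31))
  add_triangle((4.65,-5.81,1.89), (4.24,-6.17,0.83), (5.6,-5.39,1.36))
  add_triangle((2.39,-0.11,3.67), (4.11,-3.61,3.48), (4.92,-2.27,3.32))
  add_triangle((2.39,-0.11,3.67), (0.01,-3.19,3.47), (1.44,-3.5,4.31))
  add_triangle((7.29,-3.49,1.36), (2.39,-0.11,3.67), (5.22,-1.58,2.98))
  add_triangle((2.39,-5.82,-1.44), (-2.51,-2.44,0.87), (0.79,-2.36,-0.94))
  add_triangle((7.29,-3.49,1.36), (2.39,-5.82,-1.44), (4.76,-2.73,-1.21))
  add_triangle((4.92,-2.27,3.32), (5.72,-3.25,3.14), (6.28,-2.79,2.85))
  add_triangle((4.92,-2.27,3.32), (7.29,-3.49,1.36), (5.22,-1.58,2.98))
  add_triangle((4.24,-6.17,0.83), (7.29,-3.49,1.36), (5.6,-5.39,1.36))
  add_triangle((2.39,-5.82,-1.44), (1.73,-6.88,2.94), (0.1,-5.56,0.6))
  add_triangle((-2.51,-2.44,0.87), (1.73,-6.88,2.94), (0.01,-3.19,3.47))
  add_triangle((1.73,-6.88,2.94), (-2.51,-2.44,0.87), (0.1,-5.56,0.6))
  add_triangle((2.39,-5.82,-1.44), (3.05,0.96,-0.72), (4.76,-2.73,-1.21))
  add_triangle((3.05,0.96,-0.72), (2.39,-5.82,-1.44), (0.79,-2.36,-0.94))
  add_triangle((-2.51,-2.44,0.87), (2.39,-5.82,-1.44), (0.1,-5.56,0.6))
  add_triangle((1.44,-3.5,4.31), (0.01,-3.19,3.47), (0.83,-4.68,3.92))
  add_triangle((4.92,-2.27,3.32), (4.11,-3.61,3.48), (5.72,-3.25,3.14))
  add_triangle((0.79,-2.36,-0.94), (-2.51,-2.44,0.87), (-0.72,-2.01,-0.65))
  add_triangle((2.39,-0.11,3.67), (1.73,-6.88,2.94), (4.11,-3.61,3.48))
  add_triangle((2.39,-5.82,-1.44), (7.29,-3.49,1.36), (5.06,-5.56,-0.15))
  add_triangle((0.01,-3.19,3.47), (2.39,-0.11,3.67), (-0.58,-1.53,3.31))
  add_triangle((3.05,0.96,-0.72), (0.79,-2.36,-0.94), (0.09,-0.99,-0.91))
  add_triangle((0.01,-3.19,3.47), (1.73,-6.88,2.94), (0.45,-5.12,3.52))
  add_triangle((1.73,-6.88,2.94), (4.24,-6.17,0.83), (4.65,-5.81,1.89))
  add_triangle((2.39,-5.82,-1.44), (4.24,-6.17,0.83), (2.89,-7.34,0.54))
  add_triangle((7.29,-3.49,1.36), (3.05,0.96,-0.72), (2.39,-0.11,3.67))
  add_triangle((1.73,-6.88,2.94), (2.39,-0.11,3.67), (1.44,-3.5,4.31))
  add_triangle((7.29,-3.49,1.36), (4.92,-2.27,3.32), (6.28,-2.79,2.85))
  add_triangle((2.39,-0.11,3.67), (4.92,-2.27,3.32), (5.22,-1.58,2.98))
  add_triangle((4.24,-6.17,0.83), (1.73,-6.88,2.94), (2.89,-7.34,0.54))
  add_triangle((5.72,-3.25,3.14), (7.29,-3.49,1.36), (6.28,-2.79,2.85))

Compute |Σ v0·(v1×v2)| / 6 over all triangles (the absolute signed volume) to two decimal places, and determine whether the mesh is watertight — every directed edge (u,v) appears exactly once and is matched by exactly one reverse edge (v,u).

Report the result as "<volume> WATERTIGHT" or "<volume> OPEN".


144.56 WATERTIGHT

Per-triangle v0·(v1×v2)/6:
  t1: +14.7276
  t2: +0.6183
  t3: +6.8758
  t4: +2.4499
  t5: -3.4297
  t6: +4.3188
  t7: +3.8781
  t8: +1.9927
  t9: +5.6517
  t10: +1.9439
  t11: +0.2968
  t12: -0.8891
  t13: +2.3520
  t14: +2.7576
  t15: +1.3141
  t16: +0.0762
  t17: -1.3466
  t18: +1.7319
  t19: +3.4661
  t20: +2.0586
  t21: -1.0792
  t22: +1.4691
  t23: +10.8852
  t24: +0.7586
  t25: +2.4741
  t26: +1.4576
  t27: +7.7321
  t28: +7.7028
  t29: +6.1038
  t30: +1.5940
  t31: +1.3560
  t32: +3.6095
  t33: +1.1075
  t34: +1.3655
  t35: +0.8120
  t36: +8.0554
  t37: +0.9742
  t38: +3.1947
  t39: +0.7885
  t40: -0.8132
  t41: +4.7789
  t42: +4.1834
  t43: +11.1002
  t44: +5.2975
  t45: -0.4577
  t46: +1.8390
  t47: +5.8414
  t48: +1.5885
Σ = +144.5643 → |volume| = 144.56

Directed edges: 144 total, each appears once with its reverse present → watertight.


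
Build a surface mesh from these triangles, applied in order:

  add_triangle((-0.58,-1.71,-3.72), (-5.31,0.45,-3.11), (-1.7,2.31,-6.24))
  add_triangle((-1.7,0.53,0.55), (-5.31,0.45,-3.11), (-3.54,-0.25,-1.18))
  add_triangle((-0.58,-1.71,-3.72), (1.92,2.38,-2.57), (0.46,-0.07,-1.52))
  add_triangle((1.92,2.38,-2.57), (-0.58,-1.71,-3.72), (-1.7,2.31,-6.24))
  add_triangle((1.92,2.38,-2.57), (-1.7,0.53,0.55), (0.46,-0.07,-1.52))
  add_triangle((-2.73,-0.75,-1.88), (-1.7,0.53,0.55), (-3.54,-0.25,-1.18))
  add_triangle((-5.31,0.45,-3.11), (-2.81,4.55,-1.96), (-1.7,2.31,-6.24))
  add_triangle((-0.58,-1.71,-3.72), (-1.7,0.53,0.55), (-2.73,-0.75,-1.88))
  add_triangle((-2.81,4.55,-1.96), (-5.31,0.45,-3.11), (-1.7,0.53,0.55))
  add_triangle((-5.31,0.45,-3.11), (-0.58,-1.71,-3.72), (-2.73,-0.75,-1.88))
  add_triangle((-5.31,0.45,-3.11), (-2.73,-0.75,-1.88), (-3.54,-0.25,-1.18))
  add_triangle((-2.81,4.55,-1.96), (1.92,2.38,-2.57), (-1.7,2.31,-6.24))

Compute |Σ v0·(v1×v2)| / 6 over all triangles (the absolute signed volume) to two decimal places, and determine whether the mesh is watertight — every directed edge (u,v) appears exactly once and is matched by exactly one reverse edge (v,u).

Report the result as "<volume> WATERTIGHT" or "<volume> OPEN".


Per-triangle v0·(v1×v2)/6:
  t1: +14.6442
  t2: +1.0575
  t3: +0.6344
  t4: +9.0563
  t5: -1.1166
  t6: -0.0049
  t7: +19.4101
  t8: -0.2923
  t9: +6.0056
  t10: +2.4982
  t11: +0.9127
  t12: +13.8030
Σ = +66.6080 → |volume| = 66.61

Directed edges: 36 total; 6 unmatched, e.g. (0.46,-0.07,-1.52)→(-0.58,-1.71,-3.72) → open.

66.61 OPEN


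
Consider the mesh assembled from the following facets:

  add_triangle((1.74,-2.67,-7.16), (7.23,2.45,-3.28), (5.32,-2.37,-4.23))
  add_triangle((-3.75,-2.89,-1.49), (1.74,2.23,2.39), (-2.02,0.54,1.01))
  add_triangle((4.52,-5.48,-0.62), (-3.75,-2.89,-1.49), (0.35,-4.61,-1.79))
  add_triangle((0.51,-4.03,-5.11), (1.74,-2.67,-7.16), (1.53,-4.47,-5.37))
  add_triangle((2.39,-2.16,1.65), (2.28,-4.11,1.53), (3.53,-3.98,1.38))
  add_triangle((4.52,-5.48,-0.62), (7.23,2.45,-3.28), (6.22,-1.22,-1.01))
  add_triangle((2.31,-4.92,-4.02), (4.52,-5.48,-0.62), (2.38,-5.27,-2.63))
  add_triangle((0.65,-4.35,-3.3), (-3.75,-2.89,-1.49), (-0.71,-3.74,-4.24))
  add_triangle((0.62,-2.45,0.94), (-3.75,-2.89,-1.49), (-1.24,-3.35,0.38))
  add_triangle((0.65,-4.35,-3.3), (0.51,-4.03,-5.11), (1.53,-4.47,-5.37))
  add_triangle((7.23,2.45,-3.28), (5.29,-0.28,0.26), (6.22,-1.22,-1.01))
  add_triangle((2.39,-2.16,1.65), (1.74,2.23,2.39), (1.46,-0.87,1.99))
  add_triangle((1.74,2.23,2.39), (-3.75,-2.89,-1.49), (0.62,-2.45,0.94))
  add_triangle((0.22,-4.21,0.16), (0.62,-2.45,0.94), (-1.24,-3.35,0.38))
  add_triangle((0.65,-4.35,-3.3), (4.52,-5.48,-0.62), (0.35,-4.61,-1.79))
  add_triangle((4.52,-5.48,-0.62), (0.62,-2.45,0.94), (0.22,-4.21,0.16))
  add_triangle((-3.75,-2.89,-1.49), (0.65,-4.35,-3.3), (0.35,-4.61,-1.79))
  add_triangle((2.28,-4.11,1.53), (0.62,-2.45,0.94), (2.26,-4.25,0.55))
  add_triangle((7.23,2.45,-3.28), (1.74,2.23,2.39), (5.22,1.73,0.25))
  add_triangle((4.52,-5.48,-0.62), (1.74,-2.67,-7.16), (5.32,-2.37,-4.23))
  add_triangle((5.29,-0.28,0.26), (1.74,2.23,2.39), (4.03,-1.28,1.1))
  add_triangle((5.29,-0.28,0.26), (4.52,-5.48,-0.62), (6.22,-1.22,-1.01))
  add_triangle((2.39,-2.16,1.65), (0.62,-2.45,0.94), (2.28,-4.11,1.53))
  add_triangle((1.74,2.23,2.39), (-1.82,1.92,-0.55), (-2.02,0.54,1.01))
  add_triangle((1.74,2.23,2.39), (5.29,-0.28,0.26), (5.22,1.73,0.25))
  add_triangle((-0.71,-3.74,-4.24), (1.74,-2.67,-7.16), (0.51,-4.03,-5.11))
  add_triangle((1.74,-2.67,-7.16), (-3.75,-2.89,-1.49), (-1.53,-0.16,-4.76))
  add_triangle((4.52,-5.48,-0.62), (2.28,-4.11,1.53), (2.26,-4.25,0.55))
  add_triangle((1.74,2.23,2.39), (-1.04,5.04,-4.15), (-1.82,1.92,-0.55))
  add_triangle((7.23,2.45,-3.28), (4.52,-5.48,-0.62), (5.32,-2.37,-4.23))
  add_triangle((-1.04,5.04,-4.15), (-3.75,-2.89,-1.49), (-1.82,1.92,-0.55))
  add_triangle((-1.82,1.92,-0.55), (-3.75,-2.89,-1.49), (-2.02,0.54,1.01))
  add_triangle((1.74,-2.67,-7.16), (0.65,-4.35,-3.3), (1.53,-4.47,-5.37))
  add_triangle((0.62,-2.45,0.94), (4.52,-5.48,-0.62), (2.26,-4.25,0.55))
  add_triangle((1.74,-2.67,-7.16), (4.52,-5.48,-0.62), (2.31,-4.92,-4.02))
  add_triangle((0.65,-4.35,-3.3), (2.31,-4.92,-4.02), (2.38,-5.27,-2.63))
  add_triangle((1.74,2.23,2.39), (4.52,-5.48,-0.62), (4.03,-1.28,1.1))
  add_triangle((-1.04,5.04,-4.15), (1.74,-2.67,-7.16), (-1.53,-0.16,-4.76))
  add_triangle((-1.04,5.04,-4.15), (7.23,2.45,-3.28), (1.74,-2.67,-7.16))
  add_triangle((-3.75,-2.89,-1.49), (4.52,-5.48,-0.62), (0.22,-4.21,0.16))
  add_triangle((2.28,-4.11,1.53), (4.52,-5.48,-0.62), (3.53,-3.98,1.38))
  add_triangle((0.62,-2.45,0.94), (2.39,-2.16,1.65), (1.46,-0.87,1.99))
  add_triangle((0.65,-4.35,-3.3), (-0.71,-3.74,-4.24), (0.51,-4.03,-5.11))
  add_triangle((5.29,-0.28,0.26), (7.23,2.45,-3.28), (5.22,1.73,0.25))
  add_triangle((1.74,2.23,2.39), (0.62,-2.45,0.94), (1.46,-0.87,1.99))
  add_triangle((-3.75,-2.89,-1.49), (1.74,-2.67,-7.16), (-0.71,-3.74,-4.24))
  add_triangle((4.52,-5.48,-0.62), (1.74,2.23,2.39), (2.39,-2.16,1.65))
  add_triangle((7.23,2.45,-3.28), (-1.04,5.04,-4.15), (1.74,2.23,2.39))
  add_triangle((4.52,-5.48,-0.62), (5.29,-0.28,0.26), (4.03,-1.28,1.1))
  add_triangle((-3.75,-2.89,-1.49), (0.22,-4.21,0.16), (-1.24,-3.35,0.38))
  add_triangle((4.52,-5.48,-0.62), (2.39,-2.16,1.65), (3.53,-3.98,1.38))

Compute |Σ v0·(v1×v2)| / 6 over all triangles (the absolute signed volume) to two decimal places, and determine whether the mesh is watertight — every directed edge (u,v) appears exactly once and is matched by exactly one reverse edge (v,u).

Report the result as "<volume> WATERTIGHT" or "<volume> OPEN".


337.90 OPEN

Per-triangle v0·(v1×v2)/6:
  t1: +24.8977
  t2: +1.2188
  t3: +3.4387
  t4: +2.7253
  t5: +0.8490
  t6: +9.5715
  t7: +2.9742
  t8: +4.8991
  t9: -0.5589
  t10: +1.4152
  t11: +6.1410
  t12: +1.2747
  t13: +3.4937
  t14: +0.9281
  t15: +5.4501
  t16: +2.8017
  t17: +5.0035
  t18: +0.5244
  t19: +5.3241
  t20: +22.7507
  t21: +4.0138
  t22: +5.4180
  t23: +0.4511
  t24: +2.8980
  t25: +4.0898
  t26: +2.5269
  t27: +15.4096
  t28: +1.2243
  t29: +6.9599
  t30: +22.5409
  t31: +8.3921
  t32: +3.5372
  t33: -1.2850
  t34: -0.0657
  t35: +9.4871
  t36: +1.8939
  t37: +1.7375
  t38: +17.1730
  t39: +59.5492
  t40: +7.0196
  t41: +2.3060
  t42: +0.8309
  t43: +1.7946
  t44: +6.4141
  t45: +0.0848
  t46: +5.7457
  t47: +5.0051
  t48: +29.7949
  t49: +4.9595
  t50: +2.2801
  t51: +0.5893
Σ = +337.8989 → |volume| = 337.90

Directed edges: 153 total; 9 unmatched, e.g. (4.52,-5.48,-0.62)→(2.38,-5.27,-2.63) → open.


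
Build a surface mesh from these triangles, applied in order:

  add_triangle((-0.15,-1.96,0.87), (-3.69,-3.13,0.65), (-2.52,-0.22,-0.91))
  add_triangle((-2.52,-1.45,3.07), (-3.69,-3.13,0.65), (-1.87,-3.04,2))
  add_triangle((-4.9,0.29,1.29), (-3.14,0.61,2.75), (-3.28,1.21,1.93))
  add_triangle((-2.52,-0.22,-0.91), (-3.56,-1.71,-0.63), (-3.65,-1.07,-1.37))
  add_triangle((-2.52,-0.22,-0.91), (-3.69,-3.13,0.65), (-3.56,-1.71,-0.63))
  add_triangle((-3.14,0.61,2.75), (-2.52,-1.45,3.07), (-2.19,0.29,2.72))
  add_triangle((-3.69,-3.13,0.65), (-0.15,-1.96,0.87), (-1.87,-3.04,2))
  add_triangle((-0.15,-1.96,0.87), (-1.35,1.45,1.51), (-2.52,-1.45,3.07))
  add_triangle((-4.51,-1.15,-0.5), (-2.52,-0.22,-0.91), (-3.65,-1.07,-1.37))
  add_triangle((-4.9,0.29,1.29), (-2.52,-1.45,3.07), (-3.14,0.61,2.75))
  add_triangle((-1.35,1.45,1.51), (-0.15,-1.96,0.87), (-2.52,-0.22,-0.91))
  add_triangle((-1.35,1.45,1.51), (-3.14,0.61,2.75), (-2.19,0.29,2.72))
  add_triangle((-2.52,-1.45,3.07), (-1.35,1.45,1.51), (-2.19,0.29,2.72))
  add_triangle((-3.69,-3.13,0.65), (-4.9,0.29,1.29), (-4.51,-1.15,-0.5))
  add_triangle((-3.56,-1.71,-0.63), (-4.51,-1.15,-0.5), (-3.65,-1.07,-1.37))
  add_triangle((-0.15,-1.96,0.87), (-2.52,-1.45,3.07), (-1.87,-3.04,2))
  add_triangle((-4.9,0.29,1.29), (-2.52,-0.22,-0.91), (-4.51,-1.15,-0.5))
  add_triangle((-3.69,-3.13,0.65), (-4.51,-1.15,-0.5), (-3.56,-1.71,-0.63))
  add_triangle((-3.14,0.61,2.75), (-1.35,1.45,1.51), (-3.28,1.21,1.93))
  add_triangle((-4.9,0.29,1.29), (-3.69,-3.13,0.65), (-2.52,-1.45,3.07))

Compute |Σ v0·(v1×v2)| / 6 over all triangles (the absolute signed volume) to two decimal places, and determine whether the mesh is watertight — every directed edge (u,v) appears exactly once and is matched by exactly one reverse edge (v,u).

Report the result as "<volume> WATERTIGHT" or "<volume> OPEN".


Per-triangle v0·(v1×v2)/6:
  t1: +0.5312
  t2: +3.0544
  t3: +1.2262
  t4: -0.2374
  t5: -0.3920
  t6: +0.7529
  t7: +1.1288
  t8: +0.5368
  t9: +0.3727
  t10: +3.3455
  t11: -2.2419
  t12: +0.5217
  t13: -0.1363
  t14: +4.2421
  t15: +0.5575
  t16: +0.7858
  t17: +1.3120
  t18: +1.0259
  t19: +0.6841
  t20: +7.0006
Σ = +24.0705 → |volume| = 24.07

Directed edges: 60 total; 4 unmatched, e.g. (-3.28,1.21,1.93)→(-4.9,0.29,1.29) → open.

24.07 OPEN


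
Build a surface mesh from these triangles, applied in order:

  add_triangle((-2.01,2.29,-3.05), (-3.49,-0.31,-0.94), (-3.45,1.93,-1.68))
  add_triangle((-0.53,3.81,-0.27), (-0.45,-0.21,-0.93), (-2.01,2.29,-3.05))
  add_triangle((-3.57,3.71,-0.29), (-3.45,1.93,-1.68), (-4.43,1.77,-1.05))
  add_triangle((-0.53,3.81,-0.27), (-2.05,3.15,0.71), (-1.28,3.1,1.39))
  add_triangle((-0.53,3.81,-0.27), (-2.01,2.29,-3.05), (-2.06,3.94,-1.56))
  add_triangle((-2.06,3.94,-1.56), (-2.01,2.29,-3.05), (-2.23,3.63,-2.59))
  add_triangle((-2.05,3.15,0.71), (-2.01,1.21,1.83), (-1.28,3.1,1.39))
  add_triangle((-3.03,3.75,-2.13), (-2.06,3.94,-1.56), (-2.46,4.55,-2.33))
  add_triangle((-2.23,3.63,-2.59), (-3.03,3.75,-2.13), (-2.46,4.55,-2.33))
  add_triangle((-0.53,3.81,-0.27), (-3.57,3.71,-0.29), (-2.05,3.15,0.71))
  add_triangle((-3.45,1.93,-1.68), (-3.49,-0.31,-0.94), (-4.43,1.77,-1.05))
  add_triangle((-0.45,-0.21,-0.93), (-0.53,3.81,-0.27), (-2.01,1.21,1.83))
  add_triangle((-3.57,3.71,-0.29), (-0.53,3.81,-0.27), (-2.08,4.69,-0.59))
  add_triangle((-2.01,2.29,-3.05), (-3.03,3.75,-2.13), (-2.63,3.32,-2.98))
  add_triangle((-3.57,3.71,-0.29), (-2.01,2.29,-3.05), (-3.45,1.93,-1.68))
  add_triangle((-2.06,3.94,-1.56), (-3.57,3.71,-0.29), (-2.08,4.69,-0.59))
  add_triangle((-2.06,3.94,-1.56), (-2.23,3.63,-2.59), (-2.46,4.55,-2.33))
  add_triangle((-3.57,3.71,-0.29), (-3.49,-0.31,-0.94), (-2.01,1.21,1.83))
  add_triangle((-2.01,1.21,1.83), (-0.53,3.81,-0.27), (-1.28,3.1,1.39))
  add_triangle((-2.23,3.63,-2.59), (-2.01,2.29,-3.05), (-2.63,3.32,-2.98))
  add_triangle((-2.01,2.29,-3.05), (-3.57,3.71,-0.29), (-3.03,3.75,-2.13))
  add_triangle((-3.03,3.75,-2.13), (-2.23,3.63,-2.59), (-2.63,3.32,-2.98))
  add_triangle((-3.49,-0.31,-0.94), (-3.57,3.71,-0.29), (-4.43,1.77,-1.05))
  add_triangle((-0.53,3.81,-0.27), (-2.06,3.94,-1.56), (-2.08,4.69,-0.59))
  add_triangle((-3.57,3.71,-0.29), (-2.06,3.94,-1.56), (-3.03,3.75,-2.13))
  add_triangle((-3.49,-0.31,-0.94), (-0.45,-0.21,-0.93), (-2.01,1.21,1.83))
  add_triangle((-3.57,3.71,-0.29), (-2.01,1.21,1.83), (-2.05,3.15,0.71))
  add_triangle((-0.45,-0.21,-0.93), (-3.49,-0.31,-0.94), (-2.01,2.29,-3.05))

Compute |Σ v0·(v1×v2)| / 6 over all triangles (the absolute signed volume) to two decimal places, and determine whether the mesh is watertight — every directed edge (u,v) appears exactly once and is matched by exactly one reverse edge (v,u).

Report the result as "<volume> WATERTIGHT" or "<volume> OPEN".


Per-triangle v0·(v1×v2)/6:
  t1: +2.1854
  t2: +0.1361
  t3: +1.6803
  t4: +1.1445
  t5: +1.3967
  t6: -0.1478
  t7: +1.0466
  t8: +0.3367
  t9: +0.5133
  t10: +1.8375
  t11: +1.1311
  t12: -1.6880
  t13: +0.4751
  t14: +0.1667
  t15: +3.0107
  t16: +1.6444
  t17: -0.0539
  t18: +5.0124
  t19: -0.8499
  t20: +0.2828
  t21: +0.8071
  t22: +0.4635
  t23: +0.5097
  t24: +0.9137
  t25: +1.5186
  t26: -0.4187
  t27: +1.6676
  t28: +1.4094
Σ = +26.1316 → |volume| = 26.13

Directed edges: 84 total, each appears once with its reverse present → watertight.

26.13 WATERTIGHT


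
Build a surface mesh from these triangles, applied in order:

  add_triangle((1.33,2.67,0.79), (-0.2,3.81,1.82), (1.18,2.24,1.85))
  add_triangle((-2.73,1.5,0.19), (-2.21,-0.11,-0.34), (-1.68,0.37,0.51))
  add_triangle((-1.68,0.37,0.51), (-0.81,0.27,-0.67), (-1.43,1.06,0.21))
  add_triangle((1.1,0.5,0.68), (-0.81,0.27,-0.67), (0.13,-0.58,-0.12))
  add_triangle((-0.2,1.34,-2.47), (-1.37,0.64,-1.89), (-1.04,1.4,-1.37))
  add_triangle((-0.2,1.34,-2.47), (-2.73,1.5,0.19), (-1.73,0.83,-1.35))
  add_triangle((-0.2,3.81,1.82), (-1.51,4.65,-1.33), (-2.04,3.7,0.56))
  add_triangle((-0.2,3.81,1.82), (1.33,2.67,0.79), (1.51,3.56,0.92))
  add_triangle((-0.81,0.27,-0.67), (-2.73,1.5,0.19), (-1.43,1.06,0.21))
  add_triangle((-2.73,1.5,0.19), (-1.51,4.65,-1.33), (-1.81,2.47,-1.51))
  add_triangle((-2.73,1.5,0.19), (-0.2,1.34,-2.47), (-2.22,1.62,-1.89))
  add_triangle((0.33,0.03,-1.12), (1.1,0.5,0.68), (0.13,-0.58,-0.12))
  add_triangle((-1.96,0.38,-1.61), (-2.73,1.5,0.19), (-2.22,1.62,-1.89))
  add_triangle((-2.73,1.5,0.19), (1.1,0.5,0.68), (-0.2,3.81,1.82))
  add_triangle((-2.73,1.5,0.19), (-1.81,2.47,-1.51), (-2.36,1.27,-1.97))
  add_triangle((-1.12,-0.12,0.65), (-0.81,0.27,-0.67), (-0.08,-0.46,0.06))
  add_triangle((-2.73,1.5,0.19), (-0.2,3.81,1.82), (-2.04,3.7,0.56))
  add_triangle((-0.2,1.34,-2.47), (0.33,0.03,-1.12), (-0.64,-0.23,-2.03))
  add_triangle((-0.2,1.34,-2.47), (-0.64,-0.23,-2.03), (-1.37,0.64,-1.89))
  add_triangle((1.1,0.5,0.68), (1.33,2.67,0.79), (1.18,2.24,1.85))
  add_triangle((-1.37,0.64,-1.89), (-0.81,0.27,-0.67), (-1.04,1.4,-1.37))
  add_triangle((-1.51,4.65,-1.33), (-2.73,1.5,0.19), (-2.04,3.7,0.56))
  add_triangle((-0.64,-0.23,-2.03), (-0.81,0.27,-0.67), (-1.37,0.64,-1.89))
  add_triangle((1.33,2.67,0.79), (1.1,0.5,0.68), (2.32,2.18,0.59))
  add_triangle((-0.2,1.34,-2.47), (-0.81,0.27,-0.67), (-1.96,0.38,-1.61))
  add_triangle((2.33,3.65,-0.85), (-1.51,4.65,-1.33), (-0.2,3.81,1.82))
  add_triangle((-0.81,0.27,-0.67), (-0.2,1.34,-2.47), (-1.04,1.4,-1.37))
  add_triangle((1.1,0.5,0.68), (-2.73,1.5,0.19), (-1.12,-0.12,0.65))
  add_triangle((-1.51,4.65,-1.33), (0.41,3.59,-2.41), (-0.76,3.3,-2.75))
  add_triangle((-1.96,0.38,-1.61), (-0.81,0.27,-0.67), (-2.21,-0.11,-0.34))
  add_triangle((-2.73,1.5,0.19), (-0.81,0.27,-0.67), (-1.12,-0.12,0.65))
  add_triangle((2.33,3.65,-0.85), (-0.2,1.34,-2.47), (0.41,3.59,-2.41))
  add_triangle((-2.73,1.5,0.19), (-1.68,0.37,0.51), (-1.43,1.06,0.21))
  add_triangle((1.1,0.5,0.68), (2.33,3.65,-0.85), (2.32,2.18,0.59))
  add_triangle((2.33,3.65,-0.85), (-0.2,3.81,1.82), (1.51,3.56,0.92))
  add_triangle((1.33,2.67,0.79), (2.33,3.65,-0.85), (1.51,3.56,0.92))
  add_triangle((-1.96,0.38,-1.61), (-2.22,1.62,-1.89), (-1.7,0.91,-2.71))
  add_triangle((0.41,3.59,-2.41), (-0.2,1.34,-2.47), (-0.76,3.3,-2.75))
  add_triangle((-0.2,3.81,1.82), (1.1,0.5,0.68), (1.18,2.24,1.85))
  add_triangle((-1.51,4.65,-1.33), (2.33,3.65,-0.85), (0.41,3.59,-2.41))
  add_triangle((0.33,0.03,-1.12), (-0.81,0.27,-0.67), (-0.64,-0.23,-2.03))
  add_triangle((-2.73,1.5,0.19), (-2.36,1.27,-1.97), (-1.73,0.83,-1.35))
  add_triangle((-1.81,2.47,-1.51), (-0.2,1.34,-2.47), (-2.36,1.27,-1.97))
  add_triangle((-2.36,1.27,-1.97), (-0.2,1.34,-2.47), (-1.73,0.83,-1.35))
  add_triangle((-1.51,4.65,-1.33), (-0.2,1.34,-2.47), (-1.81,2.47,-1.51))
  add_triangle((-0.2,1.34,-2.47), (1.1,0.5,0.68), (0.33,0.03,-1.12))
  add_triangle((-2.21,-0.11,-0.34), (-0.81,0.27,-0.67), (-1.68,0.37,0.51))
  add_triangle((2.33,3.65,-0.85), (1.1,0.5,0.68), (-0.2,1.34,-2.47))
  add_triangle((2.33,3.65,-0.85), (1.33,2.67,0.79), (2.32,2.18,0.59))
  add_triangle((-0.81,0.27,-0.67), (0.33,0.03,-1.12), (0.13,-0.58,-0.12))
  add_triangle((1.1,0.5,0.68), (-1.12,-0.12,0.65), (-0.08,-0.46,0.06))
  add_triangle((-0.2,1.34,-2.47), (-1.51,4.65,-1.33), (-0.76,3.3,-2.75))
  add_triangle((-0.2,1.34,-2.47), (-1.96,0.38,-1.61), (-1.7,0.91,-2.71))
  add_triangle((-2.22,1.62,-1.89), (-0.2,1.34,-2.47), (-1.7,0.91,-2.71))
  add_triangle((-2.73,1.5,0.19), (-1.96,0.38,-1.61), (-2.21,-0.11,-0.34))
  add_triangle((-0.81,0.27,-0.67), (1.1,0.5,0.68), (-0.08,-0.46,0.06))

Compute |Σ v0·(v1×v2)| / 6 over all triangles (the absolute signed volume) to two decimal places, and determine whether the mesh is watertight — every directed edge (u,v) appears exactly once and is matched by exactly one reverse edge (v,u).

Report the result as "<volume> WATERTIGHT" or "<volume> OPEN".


Per-triangle v0·(v1×v2)/6:
  t1: +1.1281
  t2: +0.3611
  t3: -0.1853
  t4: -0.0433
  t5: +0.4764
  t6: -0.9592
  t7: +3.1917
  t8: +0.2056
  t9: +0.0819
  t10: +1.8803
  t11: +0.6920
  t12: +0.1507
  t13: +0.9663
  t14: +0.3661
  t15: +1.4527
  t16: +0.0952
  t17: +1.4157
  t18: +0.3437
  t19: +0.5915
  t20: +0.4344
  t21: +0.0950
  t22: +2.4107
  t23: +0.0824
  t24: +0.3130
  t25: -0.0831
  t26: +7.7712
  t27: -0.2401
  t28: +0.5406
  t29: +1.8717
  t30: -0.0536
  t31: +0.2886
  t32: +1.4597
  t33: +0.0769
  t34: +0.0716
  t35: +1.5447
  t36: +0.2565
  t37: +0.4979
  t38: +0.9553
  t39: -0.1943
  t40: +4.0051
  t41: -0.1117
  t42: +0.0992
  t43: +1.3556
  t44: +0.0459
  t45: +1.7764
  t46: +0.3989
  t47: -0.1790
  t48: +0.5137
  t49: +1.0473
  t50: +0.1052
  t51: +0.1121
  t52: +0.1748
  t53: -0.1212
  t54: +0.8391
  t55: +0.8957
  t56: +0.0003
Σ = +41.2678 → |volume| = 41.27

Directed edges: 168 total, each appears once with its reverse present → watertight.

41.27 WATERTIGHT


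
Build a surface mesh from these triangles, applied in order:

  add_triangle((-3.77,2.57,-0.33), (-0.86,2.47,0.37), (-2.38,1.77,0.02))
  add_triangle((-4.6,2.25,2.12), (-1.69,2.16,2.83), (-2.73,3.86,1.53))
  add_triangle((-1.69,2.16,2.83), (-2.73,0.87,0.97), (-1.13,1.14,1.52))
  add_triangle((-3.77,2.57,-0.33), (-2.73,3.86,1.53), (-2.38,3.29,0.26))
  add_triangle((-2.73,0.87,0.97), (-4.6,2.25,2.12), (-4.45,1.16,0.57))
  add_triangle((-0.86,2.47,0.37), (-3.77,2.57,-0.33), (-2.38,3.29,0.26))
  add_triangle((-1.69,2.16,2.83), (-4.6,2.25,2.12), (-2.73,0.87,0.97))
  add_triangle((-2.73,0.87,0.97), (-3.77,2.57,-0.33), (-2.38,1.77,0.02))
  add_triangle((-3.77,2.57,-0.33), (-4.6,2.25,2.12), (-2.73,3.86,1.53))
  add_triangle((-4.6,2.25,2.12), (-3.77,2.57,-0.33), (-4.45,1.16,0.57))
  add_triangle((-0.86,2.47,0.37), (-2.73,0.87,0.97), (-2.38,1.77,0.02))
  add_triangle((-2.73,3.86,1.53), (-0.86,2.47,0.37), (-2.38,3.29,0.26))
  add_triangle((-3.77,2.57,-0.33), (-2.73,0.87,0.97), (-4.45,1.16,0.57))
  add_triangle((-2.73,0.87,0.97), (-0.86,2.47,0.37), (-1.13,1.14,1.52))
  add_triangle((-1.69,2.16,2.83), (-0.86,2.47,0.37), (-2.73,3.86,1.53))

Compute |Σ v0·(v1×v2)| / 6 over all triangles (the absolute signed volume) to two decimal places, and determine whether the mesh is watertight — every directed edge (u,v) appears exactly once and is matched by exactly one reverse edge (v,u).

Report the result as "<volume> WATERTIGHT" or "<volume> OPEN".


10.83 OPEN

Per-triangle v0·(v1×v2)/6:
  t1: -0.2290
  t2: +3.6923
  t3: +0.0340
  t4: +1.2653
  t5: +0.3037
  t6: +0.0878
  t7: +0.4372
  t8: -0.2543
  t9: +4.1531
  t10: +2.4357
  t11: -0.8546
  t12: +0.6165
  t13: -0.8257
  t14: -1.0947
  t15: +1.0626
Σ = +10.8298 → |volume| = 10.83

Directed edges: 45 total; 3 unmatched, e.g. (-1.13,1.14,1.52)→(-1.69,2.16,2.83) → open.


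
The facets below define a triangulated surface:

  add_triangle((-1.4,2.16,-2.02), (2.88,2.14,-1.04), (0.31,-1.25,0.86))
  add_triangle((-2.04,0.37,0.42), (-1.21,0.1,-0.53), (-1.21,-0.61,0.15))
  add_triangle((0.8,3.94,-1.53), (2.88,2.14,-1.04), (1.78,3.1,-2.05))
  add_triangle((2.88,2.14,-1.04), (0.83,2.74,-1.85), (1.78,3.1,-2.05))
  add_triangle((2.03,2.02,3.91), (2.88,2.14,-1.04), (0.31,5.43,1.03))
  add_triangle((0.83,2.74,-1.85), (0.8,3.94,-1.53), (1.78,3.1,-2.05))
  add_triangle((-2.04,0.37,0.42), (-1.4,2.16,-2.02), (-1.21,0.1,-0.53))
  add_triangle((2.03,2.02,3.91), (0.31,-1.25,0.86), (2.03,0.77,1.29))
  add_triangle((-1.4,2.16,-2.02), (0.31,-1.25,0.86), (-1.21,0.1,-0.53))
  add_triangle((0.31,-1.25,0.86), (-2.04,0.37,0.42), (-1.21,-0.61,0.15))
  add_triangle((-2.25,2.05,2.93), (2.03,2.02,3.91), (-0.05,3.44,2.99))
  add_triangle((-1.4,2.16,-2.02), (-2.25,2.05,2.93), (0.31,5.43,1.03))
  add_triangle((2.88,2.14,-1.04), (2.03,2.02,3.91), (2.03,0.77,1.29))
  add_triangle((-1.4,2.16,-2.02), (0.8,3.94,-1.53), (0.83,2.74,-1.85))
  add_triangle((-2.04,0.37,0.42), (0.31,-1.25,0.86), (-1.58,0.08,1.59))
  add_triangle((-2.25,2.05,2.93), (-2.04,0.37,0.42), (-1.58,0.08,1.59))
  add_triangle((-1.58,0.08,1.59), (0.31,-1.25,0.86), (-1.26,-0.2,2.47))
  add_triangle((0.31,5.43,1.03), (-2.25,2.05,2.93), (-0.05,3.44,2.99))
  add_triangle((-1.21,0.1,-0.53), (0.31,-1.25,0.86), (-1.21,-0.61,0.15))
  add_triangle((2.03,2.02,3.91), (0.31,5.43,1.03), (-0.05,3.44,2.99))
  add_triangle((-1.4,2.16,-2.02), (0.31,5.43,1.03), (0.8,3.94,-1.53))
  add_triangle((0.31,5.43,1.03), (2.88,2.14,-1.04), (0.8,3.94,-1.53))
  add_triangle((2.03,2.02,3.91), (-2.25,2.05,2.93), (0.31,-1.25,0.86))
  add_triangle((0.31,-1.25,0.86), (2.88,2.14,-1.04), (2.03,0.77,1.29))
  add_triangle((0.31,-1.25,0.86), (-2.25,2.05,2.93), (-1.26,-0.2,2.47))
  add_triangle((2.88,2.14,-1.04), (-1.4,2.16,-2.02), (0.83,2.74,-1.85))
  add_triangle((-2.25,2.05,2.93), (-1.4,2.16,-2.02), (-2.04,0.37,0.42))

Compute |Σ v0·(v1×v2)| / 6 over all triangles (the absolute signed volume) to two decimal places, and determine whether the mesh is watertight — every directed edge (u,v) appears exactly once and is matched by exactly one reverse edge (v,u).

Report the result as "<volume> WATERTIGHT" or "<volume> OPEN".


60.94 OPEN

Per-triangle v0·(v1×v2)/6:
  t1: +0.3015
  t2: +0.2157
  t3: +1.2010
  t4: -0.1116
  t5: +11.3079
  t6: +0.4418
  t7: +0.5987
  t8: +1.4927
  t9: +0.0488
  t10: +0.3008
  t11: +4.0978
  t12: +8.7081
  t13: +2.1424
  t14: +1.1612
  t15: +0.4484
  t16: +0.8793
  t17: +0.3093
  t18: +4.4406
  t19: +0.0642
  t20: +4.8368
  t21: +4.4041
  t22: +4.9314
  t23: +4.2116
  t24: +1.0930
  t25: +0.3379
  t26: +0.1925
  t27: +2.8872
Σ = +60.9431 → |volume| = 60.94

Directed edges: 81 total; 3 unmatched, e.g. (-1.58,0.08,1.59)→(-2.25,2.05,2.93) → open.


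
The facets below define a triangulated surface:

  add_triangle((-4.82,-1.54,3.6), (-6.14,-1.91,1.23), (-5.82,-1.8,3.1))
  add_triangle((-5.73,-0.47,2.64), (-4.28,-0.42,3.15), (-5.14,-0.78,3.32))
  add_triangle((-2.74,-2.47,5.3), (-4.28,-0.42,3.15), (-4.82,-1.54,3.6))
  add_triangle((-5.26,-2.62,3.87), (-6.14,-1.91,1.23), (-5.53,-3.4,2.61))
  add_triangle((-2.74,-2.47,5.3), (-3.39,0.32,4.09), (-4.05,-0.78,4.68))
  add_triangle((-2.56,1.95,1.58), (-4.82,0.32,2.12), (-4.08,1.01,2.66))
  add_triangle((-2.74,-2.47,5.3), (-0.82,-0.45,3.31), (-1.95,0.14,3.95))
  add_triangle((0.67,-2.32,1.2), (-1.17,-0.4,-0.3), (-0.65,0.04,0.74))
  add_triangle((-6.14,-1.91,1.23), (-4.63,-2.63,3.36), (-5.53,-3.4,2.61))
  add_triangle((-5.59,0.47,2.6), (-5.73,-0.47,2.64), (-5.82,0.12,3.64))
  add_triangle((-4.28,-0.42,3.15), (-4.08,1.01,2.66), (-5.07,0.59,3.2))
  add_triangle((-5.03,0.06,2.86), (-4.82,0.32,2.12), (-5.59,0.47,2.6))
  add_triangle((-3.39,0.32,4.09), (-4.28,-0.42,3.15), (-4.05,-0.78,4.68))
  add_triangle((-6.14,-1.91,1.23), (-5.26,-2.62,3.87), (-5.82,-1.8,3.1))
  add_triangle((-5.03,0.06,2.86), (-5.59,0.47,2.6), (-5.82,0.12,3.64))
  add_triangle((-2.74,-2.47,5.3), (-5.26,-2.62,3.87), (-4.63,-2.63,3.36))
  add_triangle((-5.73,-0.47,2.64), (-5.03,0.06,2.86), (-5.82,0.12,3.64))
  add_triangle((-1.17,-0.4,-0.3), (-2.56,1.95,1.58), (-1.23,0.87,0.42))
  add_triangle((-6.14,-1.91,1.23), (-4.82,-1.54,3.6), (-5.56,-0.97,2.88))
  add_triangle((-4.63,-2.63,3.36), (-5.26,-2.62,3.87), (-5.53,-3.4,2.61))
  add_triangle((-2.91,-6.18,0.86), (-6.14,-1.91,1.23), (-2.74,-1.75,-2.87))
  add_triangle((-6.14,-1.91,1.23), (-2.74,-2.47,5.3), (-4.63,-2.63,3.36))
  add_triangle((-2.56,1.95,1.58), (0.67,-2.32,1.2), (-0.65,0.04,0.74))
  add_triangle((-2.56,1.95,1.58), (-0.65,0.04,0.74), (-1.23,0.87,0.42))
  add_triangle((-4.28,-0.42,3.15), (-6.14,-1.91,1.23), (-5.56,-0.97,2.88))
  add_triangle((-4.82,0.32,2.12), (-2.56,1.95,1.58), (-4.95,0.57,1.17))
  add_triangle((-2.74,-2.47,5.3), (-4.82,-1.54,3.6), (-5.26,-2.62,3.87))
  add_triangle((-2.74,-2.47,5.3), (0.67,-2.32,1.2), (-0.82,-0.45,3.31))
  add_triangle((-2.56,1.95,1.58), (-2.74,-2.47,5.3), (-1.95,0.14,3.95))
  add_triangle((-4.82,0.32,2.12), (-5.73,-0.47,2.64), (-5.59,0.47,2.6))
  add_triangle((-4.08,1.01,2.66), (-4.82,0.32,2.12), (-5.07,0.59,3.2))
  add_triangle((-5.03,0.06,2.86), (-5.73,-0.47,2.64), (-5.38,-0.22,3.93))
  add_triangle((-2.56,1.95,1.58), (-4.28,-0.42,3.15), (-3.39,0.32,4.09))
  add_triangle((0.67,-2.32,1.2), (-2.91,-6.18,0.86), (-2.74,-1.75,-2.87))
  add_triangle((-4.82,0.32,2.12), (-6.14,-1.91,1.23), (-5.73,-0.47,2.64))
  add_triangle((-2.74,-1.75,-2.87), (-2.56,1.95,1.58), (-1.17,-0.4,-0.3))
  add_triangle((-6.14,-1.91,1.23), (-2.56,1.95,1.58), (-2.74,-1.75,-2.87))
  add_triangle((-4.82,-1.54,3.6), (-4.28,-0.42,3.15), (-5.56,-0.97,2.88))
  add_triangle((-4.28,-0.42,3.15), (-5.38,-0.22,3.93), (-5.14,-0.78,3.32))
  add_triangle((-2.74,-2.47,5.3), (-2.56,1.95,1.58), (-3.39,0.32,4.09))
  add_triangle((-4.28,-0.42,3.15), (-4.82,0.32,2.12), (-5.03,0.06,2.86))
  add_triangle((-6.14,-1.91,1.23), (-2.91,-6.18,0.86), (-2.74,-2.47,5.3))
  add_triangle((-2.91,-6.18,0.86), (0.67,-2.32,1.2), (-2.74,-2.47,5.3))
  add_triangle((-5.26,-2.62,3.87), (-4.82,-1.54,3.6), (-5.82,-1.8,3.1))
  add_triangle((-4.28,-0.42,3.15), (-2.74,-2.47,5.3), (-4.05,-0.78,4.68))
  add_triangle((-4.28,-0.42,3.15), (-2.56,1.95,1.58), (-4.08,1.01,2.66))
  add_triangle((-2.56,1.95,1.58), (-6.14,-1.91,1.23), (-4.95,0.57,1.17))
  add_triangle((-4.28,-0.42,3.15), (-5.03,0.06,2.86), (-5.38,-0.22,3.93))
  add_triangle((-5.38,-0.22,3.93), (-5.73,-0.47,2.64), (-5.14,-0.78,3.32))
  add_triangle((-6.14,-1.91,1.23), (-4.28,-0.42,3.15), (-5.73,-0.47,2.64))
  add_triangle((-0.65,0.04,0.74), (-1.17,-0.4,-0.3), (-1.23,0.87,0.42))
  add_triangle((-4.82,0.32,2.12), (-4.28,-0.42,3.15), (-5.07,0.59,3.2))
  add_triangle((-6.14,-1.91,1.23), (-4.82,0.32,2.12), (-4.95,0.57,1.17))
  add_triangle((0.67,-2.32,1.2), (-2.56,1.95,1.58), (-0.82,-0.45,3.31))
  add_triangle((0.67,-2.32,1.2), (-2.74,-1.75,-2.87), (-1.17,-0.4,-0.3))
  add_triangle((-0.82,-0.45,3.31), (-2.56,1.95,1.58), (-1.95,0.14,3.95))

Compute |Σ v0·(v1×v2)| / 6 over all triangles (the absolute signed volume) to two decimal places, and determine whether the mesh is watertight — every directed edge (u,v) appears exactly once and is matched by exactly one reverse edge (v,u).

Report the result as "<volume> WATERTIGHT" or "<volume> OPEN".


Per-triangle v0·(v1×v2)/6:
  t1: -0.1086
  t2: -0.3405
  t3: +2.4166
  t4: +3.3288
  t5: +1.6276
  t6: +0.9680
  t7: +1.4705
  t8: -0.5032
  t9: -2.3524
  t10: +0.8360
  t11: +0.2687
  t12: -0.0825
  t13: +1.2264
  t14: +1.9772
  t15: -0.1364
  t16: +0.9773
  t17: -0.1231
  t18: +0.1577
  t19: +2.1212
  t20: +0.3878
  t21: +18.7092
  t22: -1.7576
  t23: -0.0517
  t24: -0.0755
  t25: -0.1348
  t26: +1.5283
  t27: +2.5304
  t28: +2.6315
  t29: +3.2686
  t30: +0.1061
  t31: +0.3998
  t32: +0.5403
  t33: +2.6461
  t34: +3.9210
  t35: +1.2276
  t36: -0.8394
  t37: +8.6283
  t38: +0.9385
  t39: +0.1075
  t40: -0.4010
  t41: -0.0874
  t42: +25.1871
  t43: +10.4218
  t44: +0.9438
  t45: +1.7720
  t46: +0.2323
  t47: -1.8027
  t48: -0.1733
  t49: +0.6979
  t50: +1.6875
  t51: -0.1906
  t52: +0.8067
  t53: +2.1603
  t54: -1.4251
  t55: -1.2404
  t56: +0.3502
Σ = +97.3802 → |volume| = 97.38

Directed edges: 168 total, each appears once with its reverse present → watertight.

97.38 WATERTIGHT


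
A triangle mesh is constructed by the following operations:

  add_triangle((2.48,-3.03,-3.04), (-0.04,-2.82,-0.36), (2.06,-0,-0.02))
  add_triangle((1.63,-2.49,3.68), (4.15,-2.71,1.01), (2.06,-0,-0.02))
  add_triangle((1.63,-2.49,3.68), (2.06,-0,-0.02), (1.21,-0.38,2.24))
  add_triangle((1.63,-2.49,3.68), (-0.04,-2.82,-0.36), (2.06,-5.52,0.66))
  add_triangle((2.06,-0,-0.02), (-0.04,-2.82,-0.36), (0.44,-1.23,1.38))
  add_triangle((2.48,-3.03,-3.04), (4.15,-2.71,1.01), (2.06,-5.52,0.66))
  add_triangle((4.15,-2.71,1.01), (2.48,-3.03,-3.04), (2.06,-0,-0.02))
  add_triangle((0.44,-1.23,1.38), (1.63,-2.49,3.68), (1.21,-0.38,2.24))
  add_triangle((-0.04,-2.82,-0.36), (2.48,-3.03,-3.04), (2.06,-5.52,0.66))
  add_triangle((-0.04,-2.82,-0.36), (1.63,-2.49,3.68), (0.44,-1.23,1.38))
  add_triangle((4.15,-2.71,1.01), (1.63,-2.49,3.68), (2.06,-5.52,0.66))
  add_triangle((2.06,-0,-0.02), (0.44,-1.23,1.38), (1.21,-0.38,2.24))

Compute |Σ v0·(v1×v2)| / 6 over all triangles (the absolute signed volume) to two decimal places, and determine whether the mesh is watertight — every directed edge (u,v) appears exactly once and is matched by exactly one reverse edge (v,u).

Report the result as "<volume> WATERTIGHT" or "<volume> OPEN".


30.73 WATERTIGHT

Per-triangle v0·(v1×v2)/6:
  t1: -2.5451
  t2: +2.5408
  t3: +1.4428
  t4: +2.9497
  t5: -1.4924
  t6: +10.6758
  t7: +3.8987
  t8: +0.0797
  t9: +4.2847
  t10: +0.3435
  t11: +9.3243
  t12: -0.7703
Σ = +30.7323 → |volume| = 30.73

Directed edges: 36 total, each appears once with its reverse present → watertight.


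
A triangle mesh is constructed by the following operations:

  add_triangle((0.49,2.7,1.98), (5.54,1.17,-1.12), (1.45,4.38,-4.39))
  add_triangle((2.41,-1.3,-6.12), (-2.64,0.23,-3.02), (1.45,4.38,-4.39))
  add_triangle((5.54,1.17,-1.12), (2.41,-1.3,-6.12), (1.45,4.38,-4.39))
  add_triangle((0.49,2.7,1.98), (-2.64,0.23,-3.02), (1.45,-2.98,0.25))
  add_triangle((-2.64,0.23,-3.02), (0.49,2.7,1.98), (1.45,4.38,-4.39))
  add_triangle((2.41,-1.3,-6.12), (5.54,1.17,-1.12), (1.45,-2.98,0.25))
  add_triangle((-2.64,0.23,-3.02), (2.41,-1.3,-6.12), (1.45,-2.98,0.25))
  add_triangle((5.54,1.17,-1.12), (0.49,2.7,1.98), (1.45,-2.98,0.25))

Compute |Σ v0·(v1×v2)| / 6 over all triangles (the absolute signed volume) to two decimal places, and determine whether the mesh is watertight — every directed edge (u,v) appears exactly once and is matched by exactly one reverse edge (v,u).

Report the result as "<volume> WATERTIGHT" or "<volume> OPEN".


112.45 WATERTIGHT

Per-triangle v0·(v1×v2)/6:
  t1: +17.6423
  t2: +20.5020
  t3: +28.0303
  t4: +0.0823
  t5: +10.1140
  t6: +17.9986
  t7: +10.4703
  t8: +7.6106
Σ = +112.4505 → |volume| = 112.45

Directed edges: 24 total, each appears once with its reverse present → watertight.


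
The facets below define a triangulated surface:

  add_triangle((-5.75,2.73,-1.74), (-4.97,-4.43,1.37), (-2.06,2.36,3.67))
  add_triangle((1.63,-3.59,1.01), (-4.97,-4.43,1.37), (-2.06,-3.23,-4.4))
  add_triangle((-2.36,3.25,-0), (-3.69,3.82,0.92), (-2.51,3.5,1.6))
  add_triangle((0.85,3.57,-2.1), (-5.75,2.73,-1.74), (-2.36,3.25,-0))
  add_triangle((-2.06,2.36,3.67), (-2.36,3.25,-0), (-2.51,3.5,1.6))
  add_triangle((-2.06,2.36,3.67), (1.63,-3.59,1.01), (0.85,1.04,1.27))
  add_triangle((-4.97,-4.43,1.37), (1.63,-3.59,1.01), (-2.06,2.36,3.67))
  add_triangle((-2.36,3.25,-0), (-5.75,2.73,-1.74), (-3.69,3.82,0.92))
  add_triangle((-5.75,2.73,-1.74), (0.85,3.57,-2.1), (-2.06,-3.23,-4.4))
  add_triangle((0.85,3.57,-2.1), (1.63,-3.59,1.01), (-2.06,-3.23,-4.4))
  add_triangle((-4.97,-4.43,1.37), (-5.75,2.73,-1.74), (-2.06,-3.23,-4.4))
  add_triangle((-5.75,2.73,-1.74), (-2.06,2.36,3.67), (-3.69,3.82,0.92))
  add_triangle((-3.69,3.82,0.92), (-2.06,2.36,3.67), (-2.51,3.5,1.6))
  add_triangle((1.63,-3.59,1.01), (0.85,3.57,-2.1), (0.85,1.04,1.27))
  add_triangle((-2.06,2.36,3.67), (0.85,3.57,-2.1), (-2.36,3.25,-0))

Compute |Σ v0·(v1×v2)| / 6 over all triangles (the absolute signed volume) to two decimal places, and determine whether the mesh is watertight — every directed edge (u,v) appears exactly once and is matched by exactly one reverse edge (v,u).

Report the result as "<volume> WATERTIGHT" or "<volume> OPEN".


174.54 OPEN

Per-triangle v0·(v1×v2)/6:
  t1: +31.7422
  t2: +22.4365
  t3: +0.8097
  t4: +7.5301
  t5: -0.3628
  t6: +4.3528
  t7: +18.0307
  t8: +2.7409
  t9: +23.8874
  t10: +10.1604
  t11: +36.1635
  t12: +5.8117
  t13: +1.6139
  t14: +3.1770
  t15: +6.4493
Σ = +174.5432 → |volume| = 174.54

Directed edges: 45 total; 3 unmatched, e.g. (0.85,1.04,1.27)→(-2.06,2.36,3.67) → open.
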